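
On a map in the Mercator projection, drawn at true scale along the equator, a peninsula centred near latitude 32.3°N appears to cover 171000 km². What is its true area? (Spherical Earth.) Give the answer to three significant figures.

122000 km²

For Mercator, h = k = sec φ (a conformal cylindrical projection has a single point scale, 1/cos φ).
Areal scale = k² = sec²φ = 1/cos²(32.3°) = 1/0.8453² = 1.400.
True area = apparent / (areal scale) = 171000 / 1.400 ≈ 122000 km².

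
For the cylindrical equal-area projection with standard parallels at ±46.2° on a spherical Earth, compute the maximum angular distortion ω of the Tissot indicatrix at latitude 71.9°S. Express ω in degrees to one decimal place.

Cylindrical equal-area (φ₀ = 46.2°): h = cos φ / cos 46.2° along meridians, k = cos 46.2° / cos φ along parallels; h·k = 1.
At 71.9°: h = 0.4489, k = 2.228; principal scales a = 2.228, b = 0.4489.
sin(ω/2) = (a − b)/(a + b) = 1.779/2.677 = 0.6646, so ω = 2 arcsin(0.6646) ≈ 83.3°.

83.3°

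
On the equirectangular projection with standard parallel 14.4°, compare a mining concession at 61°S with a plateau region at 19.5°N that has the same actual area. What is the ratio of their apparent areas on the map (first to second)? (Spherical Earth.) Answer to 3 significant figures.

With standard parallel φ₀ = 14.4°, the equirectangular projection gives x = Rλ cos φ₀, y = Rφ, so h = 1 and k = cos 14.4° / cos φ.
Areal scale at 61°: h·k = 1.000 × 1.998 = 1.998.
Areal scale at 19.5°: h·k = 1.000 × 1.028 = 1.028.
Ratio = 1.998/1.028 ≈ 1.94.

1.94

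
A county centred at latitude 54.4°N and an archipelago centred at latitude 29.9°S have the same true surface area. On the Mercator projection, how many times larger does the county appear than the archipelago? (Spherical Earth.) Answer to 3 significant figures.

Mercator is conformal with k = sec φ, so areal scale = k² = sec²φ.
At 54.4°: sec²(54.4°) = 1/0.5821² = 2.951.
At 29.9°: sec²(29.9°) = 1/0.8669² = 1.331.
Ratio = 2.951/1.331 = cos²(29.9°)/cos²(54.4°) ≈ 2.22.

2.22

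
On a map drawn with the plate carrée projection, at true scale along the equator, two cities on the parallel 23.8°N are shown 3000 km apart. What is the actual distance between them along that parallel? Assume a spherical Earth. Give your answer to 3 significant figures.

2740 km

In the plate carrée (x = Rλ, y = Rφ), meridians are true-scale (h = 1) and parallels are stretched by k = sec φ.
Along the parallel at 23.8°, map distances are exaggerated by k = sec 23.8° = 1.093.
True distance = 3000 / 1.093 = 3000 × cos 23.8° ≈ 2740 km.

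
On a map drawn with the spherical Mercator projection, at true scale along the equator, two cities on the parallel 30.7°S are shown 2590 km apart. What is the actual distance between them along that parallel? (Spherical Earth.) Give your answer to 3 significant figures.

Mercator is conformal, so the point scale is isotropic: h = k = sec φ = 1/cos φ.
Along the parallel at 30.7°, map distances are exaggerated by k = sec 30.7° = 1.163.
True distance = 2590 / 1.163 = 2590 × cos 30.7° ≈ 2230 km.

2230 km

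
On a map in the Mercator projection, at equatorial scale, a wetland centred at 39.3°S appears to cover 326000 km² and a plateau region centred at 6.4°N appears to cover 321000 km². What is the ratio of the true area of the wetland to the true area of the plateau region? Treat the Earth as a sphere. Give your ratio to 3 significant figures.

Since Mercator area scale is 1/cos²φ, the true area equals the apparent area multiplied by cos²φ.
True area of wetland: 326000 × cos²(39.3°) = 326000 × 0.5988 = 195200 km².
True area of plateau region: 321000 × cos²(6.4°) = 321000 × 0.9876 = 317000 km².
Ratio = 195200 / 317000 ≈ 0.616.

0.616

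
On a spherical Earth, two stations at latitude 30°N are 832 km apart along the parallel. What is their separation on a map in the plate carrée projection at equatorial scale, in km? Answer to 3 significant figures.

For the equirectangular projection with φ₀ = 0 (plate carrée), h = 1 along meridians and k = sec φ along parallels.
Along the parallel, k = sec 30° = 1/0.8660 = 1.155.
Map distance = 832 × 1.155 ≈ 961 km.

961 km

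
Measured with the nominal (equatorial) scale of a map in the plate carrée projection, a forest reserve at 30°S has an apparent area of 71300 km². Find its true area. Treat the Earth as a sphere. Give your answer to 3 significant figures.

61700 km²

For the equirectangular projection with φ₀ = 0 (plate carrée), h = 1 along meridians and k = sec φ along parallels.
Areal scale = h·k = 1 × sec φ; at 30°, h = 1.000, k = 1.155, so h·k = 1.155.
True area = apparent / (areal scale) = 71300 / 1.155 ≈ 61700 km².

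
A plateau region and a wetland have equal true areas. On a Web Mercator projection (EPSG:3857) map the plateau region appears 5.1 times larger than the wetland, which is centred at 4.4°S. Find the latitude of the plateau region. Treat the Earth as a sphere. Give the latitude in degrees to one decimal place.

63.8°

For equal true areas on Mercator, apparent areas scale as sec²φ, so the ratio is cos²φ₂ / cos²φ₁.
cos²φ₂ / cos²φ₁ = 5.1  ⇒  cos φ₁ = cos 4.4° / √5.1 = 0.9971/2.258 = 0.4415.
φ₁ = arccos(0.4415) ≈ 63.8°.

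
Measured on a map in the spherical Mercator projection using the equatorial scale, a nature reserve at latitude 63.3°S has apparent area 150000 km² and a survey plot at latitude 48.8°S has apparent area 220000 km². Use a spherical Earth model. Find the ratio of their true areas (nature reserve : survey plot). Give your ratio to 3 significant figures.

0.317

Mercator's areal exaggeration is sec²φ; hence true area = (apparent area) · cos²φ.
True area of nature reserve: 150000 × cos²(63.3°) = 150000 × 0.2019 = 30280 km².
True area of survey plot: 220000 × cos²(48.8°) = 220000 × 0.4339 = 95450 km².
Ratio = 30280 / 95450 ≈ 0.317.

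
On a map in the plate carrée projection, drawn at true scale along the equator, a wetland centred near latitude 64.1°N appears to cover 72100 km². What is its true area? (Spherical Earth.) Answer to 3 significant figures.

Plate carrée maps x = Rλ, y = Rφ. The meridian scale is h = 1 and the parallel scale is k = 1/cos φ = sec φ.
Areal scale = h·k = 1 × sec φ; at 64.1°, h = 1.000, k = 2.289, so h·k = 2.289.
True area = apparent / (areal scale) = 72100 / 2.289 ≈ 31500 km².

31500 km²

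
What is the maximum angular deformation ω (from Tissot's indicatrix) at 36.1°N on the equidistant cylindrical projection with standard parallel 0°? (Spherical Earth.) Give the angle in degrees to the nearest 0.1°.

12.2°

Plate carrée maps x = Rλ, y = Rφ. The meridian scale is h = 1 and the parallel scale is k = 1/cos φ = sec φ.
At 36.1°: h = 1.000, k = 1.238; principal scales a = 1.238, b = 1.000.
sin(ω/2) = (a − b)/(a + b) = 0.2376/2.238 = 0.1062, so ω = 2 arcsin(0.1062) ≈ 12.2°.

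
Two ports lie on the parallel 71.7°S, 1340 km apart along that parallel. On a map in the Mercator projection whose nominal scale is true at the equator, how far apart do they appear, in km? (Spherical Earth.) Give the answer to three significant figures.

4270 km

The Mercator projection is conformal; its linear scale factor is the same in every direction and equals sec φ = 1/cos φ.
Along the parallel, k = sec 71.7° = 1/0.3140 = 3.185.
Map distance = 1340 × 3.185 ≈ 4270 km.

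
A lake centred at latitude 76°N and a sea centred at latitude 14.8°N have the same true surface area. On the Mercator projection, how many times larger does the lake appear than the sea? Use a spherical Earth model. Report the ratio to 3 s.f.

Mercator is conformal with k = sec φ, so areal scale = k² = sec²φ.
At 76°: sec²(76°) = 1/0.2419² = 17.09.
At 14.8°: sec²(14.8°) = 1/0.9668² = 1.070.
Ratio = 17.09/1.070 = cos²(14.8°)/cos²(76°) ≈ 16.0.

16.0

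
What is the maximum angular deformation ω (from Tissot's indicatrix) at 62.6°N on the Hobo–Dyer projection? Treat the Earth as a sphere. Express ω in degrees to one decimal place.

The Hobo–Dyer projection is cylindrical equal-area with φ₀ = 37.5°. Cylindrical equal-area (φ₀ = 37.5°): h = cos φ / cos 37.5° along meridians, k = cos 37.5° / cos φ along parallels; h·k = 1.
At 62.6°: h = 0.5801, k = 1.724; principal scales a = 1.724, b = 0.5801.
sin(ω/2) = (a − b)/(a + b) = 1.144/2.304 = 0.4965, so ω = 2 arcsin(0.4965) ≈ 59.5°.

59.5°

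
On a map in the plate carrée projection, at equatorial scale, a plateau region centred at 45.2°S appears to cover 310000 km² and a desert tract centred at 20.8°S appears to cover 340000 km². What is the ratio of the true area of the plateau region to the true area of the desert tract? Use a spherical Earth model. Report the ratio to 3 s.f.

0.687

On the plate carrée, areal scale = h·k = 1 × sec φ, so true area = apparent × cos φ.
True area of plateau region: 310000 × cos(45.2°) = 310000 × 0.7046 = 218400 km².
True area of desert tract: 340000 × cos(20.8°) = 340000 × 0.9348 = 317800 km².
Ratio = 218400 / 317800 ≈ 0.687.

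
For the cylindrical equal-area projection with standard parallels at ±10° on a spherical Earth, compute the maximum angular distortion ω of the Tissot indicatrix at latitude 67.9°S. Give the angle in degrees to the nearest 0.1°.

96.4°

For cylindrical equal-area with standard parallel φ₀, h = cos φ / cos φ₀ and k = cos φ₀ / cos φ, so h·k = 1.
At 67.9°: h = 0.3820, k = 2.618; principal scales a = 2.618, b = 0.3820.
sin(ω/2) = (a − b)/(a + b) = 2.236/3.000 = 0.7453, so ω = 2 arcsin(0.7453) ≈ 96.4°.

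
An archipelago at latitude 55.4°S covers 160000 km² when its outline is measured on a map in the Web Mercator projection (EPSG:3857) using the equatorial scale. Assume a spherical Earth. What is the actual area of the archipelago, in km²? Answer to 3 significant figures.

51600 km²

For Mercator, h = k = sec φ (a conformal cylindrical projection has a single point scale, 1/cos φ).
Areal scale = k² = sec²φ = 1/cos²(55.4°) = 1/0.5678² = 3.101.
True area = apparent / (areal scale) = 160000 / 3.101 ≈ 51600 km².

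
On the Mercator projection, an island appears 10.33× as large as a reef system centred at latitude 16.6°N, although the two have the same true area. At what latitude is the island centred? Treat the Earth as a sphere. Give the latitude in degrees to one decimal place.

72.7°

Mercator areal scale is sec²φ, so apparent-area ratio = sec²φ₁ / sec²φ₂ = cos²φ₂ / cos²φ₁.
cos²φ₂ / cos²φ₁ = 10.33  ⇒  cos φ₁ = cos 16.6° / √10.33 = 0.9583/3.214 = 0.2982.
φ₁ = arccos(0.2982) ≈ 72.7°.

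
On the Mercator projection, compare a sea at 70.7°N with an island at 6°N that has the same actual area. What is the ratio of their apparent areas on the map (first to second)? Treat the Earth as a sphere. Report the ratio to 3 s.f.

Mercator areal scale is sec²φ.
At 70.7°: sec²(70.7°) = 1/0.3305² = 9.154.
At 6°: sec²(6°) = 1/0.9945² = 1.011.
Ratio = 9.154/1.011 = cos²(6°)/cos²(70.7°) ≈ 9.05.

9.05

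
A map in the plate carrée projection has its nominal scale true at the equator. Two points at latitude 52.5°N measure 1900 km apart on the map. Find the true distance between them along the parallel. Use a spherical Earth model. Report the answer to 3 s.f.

In the plate carrée (x = Rλ, y = Rφ), meridians are true-scale (h = 1) and parallels are stretched by k = sec φ.
Along the parallel at 52.5°, map distances are exaggerated by k = sec 52.5° = 1.643.
True distance = 1900 / 1.643 = 1900 × cos 52.5° ≈ 1160 km.

1160 km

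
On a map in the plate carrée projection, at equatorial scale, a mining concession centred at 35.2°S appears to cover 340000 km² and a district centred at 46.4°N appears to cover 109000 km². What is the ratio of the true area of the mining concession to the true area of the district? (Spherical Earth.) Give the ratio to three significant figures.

3.70

On the plate carrée, areal scale = h·k = 1 × sec φ, so true area = apparent × cos φ.
True area of mining concession: 340000 × cos(35.2°) = 340000 × 0.8171 = 277800 km².
True area of district: 109000 × cos(46.4°) = 109000 × 0.6896 = 75170 km².
Ratio = 277800 / 75170 ≈ 3.70.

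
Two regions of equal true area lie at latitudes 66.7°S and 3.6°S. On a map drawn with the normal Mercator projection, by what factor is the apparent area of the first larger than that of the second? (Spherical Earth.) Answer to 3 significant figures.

6.37

Mercator is conformal with k = sec φ, so areal scale = k² = sec²φ.
At 66.7°: sec²(66.7°) = 1/0.3955² = 6.392.
At 3.6°: sec²(3.6°) = 1/0.9980² = 1.004.
Ratio = 6.392/1.004 = cos²(3.6°)/cos²(66.7°) ≈ 6.37.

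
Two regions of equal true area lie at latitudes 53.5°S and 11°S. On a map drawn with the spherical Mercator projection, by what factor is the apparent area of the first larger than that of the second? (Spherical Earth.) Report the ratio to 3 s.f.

2.72

Mercator is conformal with k = sec φ, so areal scale = k² = sec²φ.
At 53.5°: sec²(53.5°) = 1/0.5948² = 2.826.
At 11°: sec²(11°) = 1/0.9816² = 1.038.
Ratio = 2.826/1.038 = cos²(11°)/cos²(53.5°) ≈ 2.72.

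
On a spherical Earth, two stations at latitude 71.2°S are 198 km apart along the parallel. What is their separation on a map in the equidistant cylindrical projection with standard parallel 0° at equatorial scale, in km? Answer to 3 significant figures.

614 km

For the equirectangular projection with φ₀ = 0 (plate carrée), h = 1 along meridians and k = sec φ along parallels.
Along the parallel, k = sec 71.2° = 1/0.3223 = 3.103.
Map distance = 198 × 3.103 ≈ 614 km.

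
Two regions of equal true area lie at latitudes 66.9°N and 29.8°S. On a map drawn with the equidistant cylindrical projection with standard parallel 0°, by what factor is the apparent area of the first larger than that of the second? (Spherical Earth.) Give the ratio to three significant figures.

2.21

Plate carrée maps x = Rλ, y = Rφ. The meridian scale is h = 1 and the parallel scale is k = 1/cos φ = sec φ.
Areal scale at 66.9°: h·k = 1.000 × 2.549 = 2.549.
Areal scale at 29.8°: h·k = 1.000 × 1.152 = 1.152.
Ratio = 2.549/1.152 ≈ 2.21.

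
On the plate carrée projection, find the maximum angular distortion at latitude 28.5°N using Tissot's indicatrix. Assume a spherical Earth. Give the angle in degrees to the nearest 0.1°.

7.4°

In the plate carrée (x = Rλ, y = Rφ), meridians are true-scale (h = 1) and parallels are stretched by k = sec φ.
At 28.5°: h = 1.000, k = 1.138; principal scales a = 1.138, b = 1.000.
sin(ω/2) = (a − b)/(a + b) = 0.1379/2.138 = 0.06450, so ω = 2 arcsin(0.06450) ≈ 7.4°.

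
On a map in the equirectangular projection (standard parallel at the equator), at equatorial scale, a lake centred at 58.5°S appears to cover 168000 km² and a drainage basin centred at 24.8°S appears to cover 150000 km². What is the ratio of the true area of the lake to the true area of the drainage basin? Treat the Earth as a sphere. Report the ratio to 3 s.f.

Plate carrée has h = 1 and k = sec φ, giving areal scale sec φ; true area = (apparent area) · cos φ.
True area of lake: 168000 × cos(58.5°) = 168000 × 0.5225 = 87780 km².
True area of drainage basin: 150000 × cos(24.8°) = 150000 × 0.9078 = 136200 km².
Ratio = 87780 / 136200 ≈ 0.645.

0.645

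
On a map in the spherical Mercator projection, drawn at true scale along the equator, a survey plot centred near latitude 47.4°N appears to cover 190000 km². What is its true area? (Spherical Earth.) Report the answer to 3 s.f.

The Mercator projection is conformal; its linear scale factor is the same in every direction and equals sec φ = 1/cos φ.
Areal scale = k² = sec²φ = 1/cos²(47.4°) = 1/0.6769² = 2.183.
True area = apparent / (areal scale) = 190000 / 2.183 ≈ 87100 km².

87100 km²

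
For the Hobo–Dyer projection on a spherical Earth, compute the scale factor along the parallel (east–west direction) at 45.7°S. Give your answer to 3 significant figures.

Hobo–Dyer is a cylindrical equal-area projection with standard parallels at ±37.5°. For cylindrical equal-area with standard parallel φ₀, h = cos φ / cos φ₀ and k = cos φ₀ / cos φ, so h·k = 1.
k = cos 37.5° / cos 45.7° = 0.7934/0.6984 = 1.136.

1.14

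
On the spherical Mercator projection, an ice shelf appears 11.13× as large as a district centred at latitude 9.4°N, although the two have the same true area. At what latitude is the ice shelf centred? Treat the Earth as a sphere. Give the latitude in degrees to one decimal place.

72.8°

On Mercator, (apparent₁)/(apparent₂) = sec²φ₁ / sec²φ₂ when true areas are equal.
cos²φ₂ / cos²φ₁ = 11.13  ⇒  cos φ₁ = cos 9.4° / √11.13 = 0.9866/3.336 = 0.2957.
φ₁ = arccos(0.2957) ≈ 72.8°.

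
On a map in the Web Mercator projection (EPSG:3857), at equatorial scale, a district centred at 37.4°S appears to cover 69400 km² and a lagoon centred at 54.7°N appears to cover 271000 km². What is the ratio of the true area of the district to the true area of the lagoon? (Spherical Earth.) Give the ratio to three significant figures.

On Mercator the areal scale is sec²φ, so true area = apparent × cos²φ.
True area of district: 69400 × cos²(37.4°) = 69400 × 0.6311 = 43800 km².
True area of lagoon: 271000 × cos²(54.7°) = 271000 × 0.3339 = 90490 km².
Ratio = 43800 / 90490 ≈ 0.484.

0.484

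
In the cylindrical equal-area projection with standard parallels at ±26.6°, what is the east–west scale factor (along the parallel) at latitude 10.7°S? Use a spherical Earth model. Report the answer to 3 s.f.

For cylindrical equal-area with standard parallel φ₀, h = cos φ / cos φ₀ and k = cos φ₀ / cos φ, so h·k = 1.
k = cos 26.6° / cos 10.7° = 0.8942/0.9826 = 0.9100.

0.910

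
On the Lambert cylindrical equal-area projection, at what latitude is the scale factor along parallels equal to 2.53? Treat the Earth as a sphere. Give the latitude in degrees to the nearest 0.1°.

The Lambert cylindrical equal-area projection is the cylindrical equal-area projection with its standard parallel at the equator (φ₀ = 0). A cylindrical equal-area projection with standard parallel φ₀ has meridian scale h = cos φ / cos φ₀ and parallel scale k = cos φ₀ / cos φ (so areas are preserved, h·k = 1).
k = cos φ₀ / cos φ = 2.53  ⇒  cos φ = cos 0° / 2.53 = 0.3953.
φ = arccos(0.3953) ≈ 66.7°.

66.7°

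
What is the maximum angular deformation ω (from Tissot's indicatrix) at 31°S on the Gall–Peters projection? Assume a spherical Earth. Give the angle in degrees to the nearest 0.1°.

The Gall–Peters projection is cylindrical equal-area with φ₀ = 45°. A cylindrical equal-area projection with standard parallel φ₀ has meridian scale h = cos φ / cos φ₀ and parallel scale k = cos φ₀ / cos φ (so areas are preserved, h·k = 1).
At 31°: h = 1.212, k = 0.8249; principal scales a = 1.212, b = 0.8249.
sin(ω/2) = (a − b)/(a + b) = 0.3873/2.037 = 0.1901, so ω = 2 arcsin(0.1901) ≈ 21.9°.

21.9°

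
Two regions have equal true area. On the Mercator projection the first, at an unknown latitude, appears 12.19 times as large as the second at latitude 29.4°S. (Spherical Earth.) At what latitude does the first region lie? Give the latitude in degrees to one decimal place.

Mercator areal scale is sec²φ, so apparent-area ratio = sec²φ₁ / sec²φ₂ = cos²φ₂ / cos²φ₁.
cos²φ₂ / cos²φ₁ = 12.19  ⇒  cos φ₁ = cos 29.4° / √12.19 = 0.8712/3.491 = 0.2495.
φ₁ = arccos(0.2495) ≈ 75.6°.

75.6°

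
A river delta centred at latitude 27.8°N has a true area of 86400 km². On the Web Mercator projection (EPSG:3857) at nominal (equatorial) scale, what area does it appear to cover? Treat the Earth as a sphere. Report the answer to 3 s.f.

For Mercator, h = k = sec φ (a conformal cylindrical projection has a single point scale, 1/cos φ).
Areal scale = k² = sec²φ = 1/cos²(27.8°) = 1/0.8846² = 1.278.
Apparent area = 86400 × 1.278 ≈ 110000 km².

110000 km²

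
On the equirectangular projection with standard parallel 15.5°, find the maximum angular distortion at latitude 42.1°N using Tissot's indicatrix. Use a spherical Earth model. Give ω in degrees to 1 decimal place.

14.9°

With standard parallel φ₀ = 15.5°, the equirectangular projection gives x = Rλ cos φ₀, y = Rφ, so h = 1 and k = cos 15.5° / cos φ.
At 42.1°: h = 1.000, k = 1.299; principal scales a = 1.299, b = 1.000.
sin(ω/2) = (a − b)/(a + b) = 0.2987/2.299 = 0.1300, so ω = 2 arcsin(0.1300) ≈ 14.9°.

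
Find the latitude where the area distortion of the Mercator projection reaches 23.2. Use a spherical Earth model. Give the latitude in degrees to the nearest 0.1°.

Mercator areal scale is sec²φ.
sec²φ = 23.2  ⇒  cos²φ = 0.04310  ⇒  cos φ = 0.2076.
φ = arccos(0.2076) ≈ 78.0°.

78.0°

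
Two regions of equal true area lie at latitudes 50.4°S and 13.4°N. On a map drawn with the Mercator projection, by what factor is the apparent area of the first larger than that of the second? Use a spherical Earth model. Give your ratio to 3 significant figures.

On Mercator, area is exaggerated by sec²φ = 1/cos²φ.
At 50.4°: sec²(50.4°) = 1/0.6374² = 2.461.
At 13.4°: sec²(13.4°) = 1/0.9728² = 1.057.
Ratio = 2.461/1.057 = cos²(13.4°)/cos²(50.4°) ≈ 2.33.

2.33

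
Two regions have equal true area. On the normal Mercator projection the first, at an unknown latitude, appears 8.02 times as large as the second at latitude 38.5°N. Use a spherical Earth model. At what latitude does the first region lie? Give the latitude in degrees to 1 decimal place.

For equal true areas on Mercator, apparent areas scale as sec²φ, so the ratio is cos²φ₂ / cos²φ₁.
cos²φ₂ / cos²φ₁ = 8.02  ⇒  cos φ₁ = cos 38.5° / √8.02 = 0.7826/2.832 = 0.2763.
φ₁ = arccos(0.2763) ≈ 74.0°.

74.0°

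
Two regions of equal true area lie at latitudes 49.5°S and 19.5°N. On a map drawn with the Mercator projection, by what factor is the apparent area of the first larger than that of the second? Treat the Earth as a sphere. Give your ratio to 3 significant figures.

2.11

Mercator is conformal with k = sec φ, so areal scale = k² = sec²φ.
At 49.5°: sec²(49.5°) = 1/0.6494² = 2.371.
At 19.5°: sec²(19.5°) = 1/0.9426² = 1.125.
Ratio = 2.371/1.125 = cos²(19.5°)/cos²(49.5°) ≈ 2.11.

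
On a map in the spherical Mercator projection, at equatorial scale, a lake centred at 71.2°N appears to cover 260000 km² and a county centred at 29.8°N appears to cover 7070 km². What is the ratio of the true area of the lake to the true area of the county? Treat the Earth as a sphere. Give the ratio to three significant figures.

Since Mercator area scale is 1/cos²φ, the true area equals the apparent area multiplied by cos²φ.
True area of lake: 260000 × cos²(71.2°) = 260000 × 0.1039 = 27000 km².
True area of county: 7070 × cos²(29.8°) = 7070 × 0.7530 = 5324 km².
Ratio = 27000 / 5324 ≈ 5.07.

5.07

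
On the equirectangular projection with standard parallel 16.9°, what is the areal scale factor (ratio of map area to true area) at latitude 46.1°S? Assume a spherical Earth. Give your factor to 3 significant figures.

1.38

The equidistant cylindrical projection with φ₀ = 16.9° has h = 1 (meridians true) and k = cos φ₀ / cos φ along parallels.
Areal scale = h·k = 1 × cos φ₀ / cos φ; at 46.1°, h = 1.000, k = 1.380, so h·k = 1.380.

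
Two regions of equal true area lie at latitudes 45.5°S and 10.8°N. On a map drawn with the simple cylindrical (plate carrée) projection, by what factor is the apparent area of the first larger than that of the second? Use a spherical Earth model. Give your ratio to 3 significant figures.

1.40

Plate carrée maps x = Rλ, y = Rφ. The meridian scale is h = 1 and the parallel scale is k = 1/cos φ = sec φ.
Areal scale at 45.5°: h·k = 1.000 × 1.427 = 1.427.
Areal scale at 10.8°: h·k = 1.000 × 1.018 = 1.018.
Ratio = 1.427/1.018 ≈ 1.40.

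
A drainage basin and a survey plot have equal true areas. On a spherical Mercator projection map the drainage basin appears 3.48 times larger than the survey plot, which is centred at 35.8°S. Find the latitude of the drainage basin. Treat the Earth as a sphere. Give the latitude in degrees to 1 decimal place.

For equal true areas on Mercator, apparent areas scale as sec²φ, so the ratio is cos²φ₂ / cos²φ₁.
cos²φ₂ / cos²φ₁ = 3.48  ⇒  cos φ₁ = cos 35.8° / √3.48 = 0.8111/1.865 = 0.4348.
φ₁ = arccos(0.4348) ≈ 64.2°.

64.2°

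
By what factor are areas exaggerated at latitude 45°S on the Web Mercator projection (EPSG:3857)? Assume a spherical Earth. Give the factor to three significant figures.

The Mercator projection is conformal; its linear scale factor is the same in every direction and equals sec φ = 1/cos φ.
Areal scale = k² = sec²φ = 1/cos²(45°) = 1/0.7071² = 2.000.

2.00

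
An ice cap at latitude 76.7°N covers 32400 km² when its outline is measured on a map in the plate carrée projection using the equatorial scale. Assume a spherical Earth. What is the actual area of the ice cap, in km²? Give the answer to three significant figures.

Plate carrée maps x = Rλ, y = Rφ. The meridian scale is h = 1 and the parallel scale is k = 1/cos φ = sec φ.
Areal scale = h·k = 1 × sec φ; at 76.7°, h = 1.000, k = 4.347, so h·k = 4.347.
True area = apparent / (areal scale) = 32400 / 4.347 ≈ 7450 km².

7450 km²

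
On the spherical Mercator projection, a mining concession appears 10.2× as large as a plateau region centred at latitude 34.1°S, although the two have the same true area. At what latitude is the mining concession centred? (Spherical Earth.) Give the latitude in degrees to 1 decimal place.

75.0°

For equal true areas on Mercator, apparent areas scale as sec²φ, so the ratio is cos²φ₂ / cos²φ₁.
cos²φ₂ / cos²φ₁ = 10.2  ⇒  cos φ₁ = cos 34.1° / √10.2 = 0.8281/3.194 = 0.2593.
φ₁ = arccos(0.2593) ≈ 75.0°.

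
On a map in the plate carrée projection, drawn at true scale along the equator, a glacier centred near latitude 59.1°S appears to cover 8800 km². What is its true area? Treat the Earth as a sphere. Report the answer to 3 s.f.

4520 km²

For the equirectangular projection with φ₀ = 0 (plate carrée), h = 1 along meridians and k = sec φ along parallels.
Areal scale = h·k = 1 × sec φ; at 59.1°, h = 1.000, k = 1.947, so h·k = 1.947.
True area = apparent / (areal scale) = 8800 / 1.947 ≈ 4520 km².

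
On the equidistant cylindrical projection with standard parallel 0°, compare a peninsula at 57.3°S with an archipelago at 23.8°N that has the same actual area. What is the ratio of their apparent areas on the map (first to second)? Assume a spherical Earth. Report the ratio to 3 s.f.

Plate carrée maps x = Rλ, y = Rφ. The meridian scale is h = 1 and the parallel scale is k = 1/cos φ = sec φ.
Areal scale at 57.3°: h·k = 1.000 × 1.851 = 1.851.
Areal scale at 23.8°: h·k = 1.000 × 1.093 = 1.093.
Ratio = 1.851/1.093 ≈ 1.69.

1.69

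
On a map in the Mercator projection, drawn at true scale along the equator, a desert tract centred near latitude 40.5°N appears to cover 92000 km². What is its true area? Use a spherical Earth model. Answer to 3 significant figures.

53200 km²

For Mercator, h = k = sec φ (a conformal cylindrical projection has a single point scale, 1/cos φ).
Areal scale = k² = sec²φ = 1/cos²(40.5°) = 1/0.7604² = 1.729.
True area = apparent / (areal scale) = 92000 / 1.729 ≈ 53200 km².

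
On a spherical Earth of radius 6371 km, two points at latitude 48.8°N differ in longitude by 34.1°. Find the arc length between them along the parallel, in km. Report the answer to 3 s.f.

Arc length along a parallel = R cos φ · Δλ (with Δλ in radians).
= 6371 × cos 48.8° × (34.1° × π/180) = 6371 × 0.6587 × 0.5952 ≈ 2500 km.

2500 km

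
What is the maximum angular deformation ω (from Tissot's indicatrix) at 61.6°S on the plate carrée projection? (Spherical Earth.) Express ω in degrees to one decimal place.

For the equirectangular projection with φ₀ = 0 (plate carrée), h = 1 along meridians and k = sec φ along parallels.
At 61.6°: h = 1.000, k = 2.103; principal scales a = 2.103, b = 1.000.
sin(ω/2) = (a − b)/(a + b) = 1.103/3.103 = 0.3554, so ω = 2 arcsin(0.3554) ≈ 41.6°.

41.6°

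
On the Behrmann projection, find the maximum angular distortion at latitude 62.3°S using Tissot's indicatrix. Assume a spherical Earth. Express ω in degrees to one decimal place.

Behrmann is a cylindrical equal-area projection with standard parallels at ±30°. Cylindrical equal-area (φ₀ = 30°): h = cos φ / cos 30° along meridians, k = cos 30° / cos φ along parallels; h·k = 1.
At 62.3°: h = 0.5368, k = 1.863; principal scales a = 1.863, b = 0.5368.
sin(ω/2) = (a − b)/(a + b) = 1.326/2.400 = 0.5527, so ω = 2 arcsin(0.5527) ≈ 67.1°.

67.1°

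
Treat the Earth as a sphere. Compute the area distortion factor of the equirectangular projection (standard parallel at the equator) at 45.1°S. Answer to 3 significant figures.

In the plate carrée (x = Rλ, y = Rφ), meridians are true-scale (h = 1) and parallels are stretched by k = sec φ.
Areal scale = h·k = 1 × sec φ; at 45.1°, h = 1.000, k = 1.417, so h·k = 1.417.

1.42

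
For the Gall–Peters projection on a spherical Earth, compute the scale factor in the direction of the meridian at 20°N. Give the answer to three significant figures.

Gall–Peters is a cylindrical equal-area projection with standard parallels at ±45°. A cylindrical equal-area projection with standard parallel φ₀ has meridian scale h = cos φ / cos φ₀ and parallel scale k = cos φ₀ / cos φ (so areas are preserved, h·k = 1).
h = cos 20° / cos 45° = 0.9397/0.7071 = 1.329.

1.33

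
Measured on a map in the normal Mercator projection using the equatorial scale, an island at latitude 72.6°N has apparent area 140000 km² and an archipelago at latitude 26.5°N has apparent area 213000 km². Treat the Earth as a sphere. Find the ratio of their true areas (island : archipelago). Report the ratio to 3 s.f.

Mercator's areal exaggeration is sec²φ; hence true area = (apparent area) · cos²φ.
True area of island: 140000 × cos²(72.6°) = 140000 × 0.08943 = 12520 km².
True area of archipelago: 213000 × cos²(26.5°) = 213000 × 0.8009 = 170600 km².
Ratio = 12520 / 170600 ≈ 0.0734.

0.0734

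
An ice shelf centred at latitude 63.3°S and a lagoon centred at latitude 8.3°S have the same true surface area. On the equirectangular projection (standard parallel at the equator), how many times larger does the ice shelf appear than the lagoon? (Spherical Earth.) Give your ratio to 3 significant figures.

In the plate carrée (x = Rλ, y = Rφ), meridians are true-scale (h = 1) and parallels are stretched by k = sec φ.
Areal scale at 63.3°: h·k = 1.000 × 2.226 = 2.226.
Areal scale at 8.3°: h·k = 1.000 × 1.011 = 1.011.
Ratio = 2.226/1.011 ≈ 2.20.

2.20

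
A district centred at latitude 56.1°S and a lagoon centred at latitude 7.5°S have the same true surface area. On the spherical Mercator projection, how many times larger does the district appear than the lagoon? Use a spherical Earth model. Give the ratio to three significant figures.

3.16

Mercator is conformal with k = sec φ, so areal scale = k² = sec²φ.
At 56.1°: sec²(56.1°) = 1/0.5577² = 3.215.
At 7.5°: sec²(7.5°) = 1/0.9914² = 1.017.
Ratio = 3.215/1.017 = cos²(7.5°)/cos²(56.1°) ≈ 3.16.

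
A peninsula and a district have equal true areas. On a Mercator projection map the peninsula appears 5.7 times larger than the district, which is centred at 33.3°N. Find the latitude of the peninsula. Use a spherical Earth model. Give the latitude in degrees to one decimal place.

69.5°

On Mercator, (apparent₁)/(apparent₂) = sec²φ₁ / sec²φ₂ when true areas are equal.
cos²φ₂ / cos²φ₁ = 5.7  ⇒  cos φ₁ = cos 33.3° / √5.7 = 0.8358/2.387 = 0.3501.
φ₁ = arccos(0.3501) ≈ 69.5°.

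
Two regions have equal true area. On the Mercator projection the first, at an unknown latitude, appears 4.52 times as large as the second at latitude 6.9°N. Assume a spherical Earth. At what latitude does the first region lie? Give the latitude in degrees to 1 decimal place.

62.2°

For equal true areas on Mercator, apparent areas scale as sec²φ, so the ratio is cos²φ₂ / cos²φ₁.
cos²φ₂ / cos²φ₁ = 4.52  ⇒  cos φ₁ = cos 6.9° / √4.52 = 0.9928/2.126 = 0.4670.
φ₁ = arccos(0.4670) ≈ 62.2°.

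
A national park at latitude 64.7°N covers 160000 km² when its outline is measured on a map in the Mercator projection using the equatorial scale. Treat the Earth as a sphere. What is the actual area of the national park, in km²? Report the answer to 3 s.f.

29200 km²

For Mercator, h = k = sec φ (a conformal cylindrical projection has a single point scale, 1/cos φ).
Areal scale = k² = sec²φ = 1/cos²(64.7°) = 1/0.4274² = 5.475.
True area = apparent / (areal scale) = 160000 / 5.475 ≈ 29200 km².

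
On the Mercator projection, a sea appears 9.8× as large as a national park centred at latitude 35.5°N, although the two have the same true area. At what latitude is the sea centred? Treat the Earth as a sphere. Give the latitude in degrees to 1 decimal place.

For equal true areas on Mercator, apparent areas scale as sec²φ, so the ratio is cos²φ₂ / cos²φ₁.
cos²φ₂ / cos²φ₁ = 9.8  ⇒  cos φ₁ = cos 35.5° / √9.8 = 0.8141/3.130 = 0.2601.
φ₁ = arccos(0.2601) ≈ 74.9°.

74.9°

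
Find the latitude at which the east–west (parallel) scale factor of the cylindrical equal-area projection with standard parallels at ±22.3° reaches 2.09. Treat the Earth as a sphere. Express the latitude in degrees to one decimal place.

63.7°

For cylindrical equal-area with standard parallel φ₀, h = cos φ / cos φ₀ and k = cos φ₀ / cos φ, so h·k = 1.
k = cos φ₀ / cos φ = 2.09  ⇒  cos φ = cos 22.3° / 2.09 = 0.4427.
φ = arccos(0.4427) ≈ 63.7°.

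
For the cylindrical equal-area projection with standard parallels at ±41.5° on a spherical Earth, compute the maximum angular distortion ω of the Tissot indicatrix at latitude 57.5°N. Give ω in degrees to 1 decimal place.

37.4°

Cylindrical equal-area (φ₀ = 41.5°): h = cos φ / cos 41.5° along meridians, k = cos 41.5° / cos φ along parallels; h·k = 1.
At 57.5°: h = 0.7174, k = 1.394; principal scales a = 1.394, b = 0.7174.
sin(ω/2) = (a − b)/(a + b) = 0.6765/2.111 = 0.3204, so ω = 2 arcsin(0.3204) ≈ 37.4°.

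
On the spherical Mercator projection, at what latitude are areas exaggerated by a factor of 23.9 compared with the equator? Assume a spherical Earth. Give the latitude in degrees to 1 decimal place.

78.2°

Mercator areal scale is sec²φ.
sec²φ = 23.9  ⇒  cos²φ = 0.04184  ⇒  cos φ = 0.2046.
φ = arccos(0.2046) ≈ 78.2°.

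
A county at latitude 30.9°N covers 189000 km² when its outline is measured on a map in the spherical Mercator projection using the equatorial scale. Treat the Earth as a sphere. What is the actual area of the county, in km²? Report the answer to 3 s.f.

The Mercator projection is conformal; its linear scale factor is the same in every direction and equals sec φ = 1/cos φ.
Areal scale = k² = sec²φ = 1/cos²(30.9°) = 1/0.8581² = 1.358.
True area = apparent / (areal scale) = 189000 / 1.358 ≈ 139000 km².

139000 km²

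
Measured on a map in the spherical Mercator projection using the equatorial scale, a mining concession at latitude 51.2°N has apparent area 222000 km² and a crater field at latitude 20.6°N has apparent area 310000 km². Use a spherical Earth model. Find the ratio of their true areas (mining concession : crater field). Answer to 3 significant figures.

On Mercator the areal scale is sec²φ, so true area = apparent × cos²φ.
True area of mining concession: 222000 × cos²(51.2°) = 222000 × 0.3926 = 87160 km².
True area of crater field: 310000 × cos²(20.6°) = 310000 × 0.8762 = 271600 km².
Ratio = 87160 / 271600 ≈ 0.321.

0.321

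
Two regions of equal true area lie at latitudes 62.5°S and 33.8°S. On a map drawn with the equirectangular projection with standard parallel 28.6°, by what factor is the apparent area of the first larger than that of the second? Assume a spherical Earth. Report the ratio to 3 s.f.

In the equirectangular projection with standard parallel φ₀ = 28.6° (x = Rλ cos φ₀, y = Rφ), meridians are true-scale (h = 1) and the parallel scale is k = cos φ₀ / cos φ.
Areal scale at 62.5°: h·k = 1.000 × 1.901 = 1.901.
Areal scale at 33.8°: h·k = 1.000 × 1.057 = 1.057.
Ratio = 1.901/1.057 ≈ 1.80.

1.80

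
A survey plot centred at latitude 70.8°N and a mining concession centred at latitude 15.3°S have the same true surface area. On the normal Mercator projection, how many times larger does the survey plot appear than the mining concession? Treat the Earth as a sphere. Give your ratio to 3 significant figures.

8.60

On Mercator, area is exaggerated by sec²φ = 1/cos²φ.
At 70.8°: sec²(70.8°) = 1/0.3289² = 9.246.
At 15.3°: sec²(15.3°) = 1/0.9646² = 1.075.
Ratio = 9.246/1.075 = cos²(15.3°)/cos²(70.8°) ≈ 8.60.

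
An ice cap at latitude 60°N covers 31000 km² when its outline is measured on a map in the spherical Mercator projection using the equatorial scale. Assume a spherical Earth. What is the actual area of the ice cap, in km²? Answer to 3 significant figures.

7750 km²

Mercator is conformal, so the point scale is isotropic: h = k = sec φ = 1/cos φ.
Areal scale = k² = sec²φ = 1/cos²(60°) = 1/0.5000² = 4.000.
True area = apparent / (areal scale) = 31000 / 4.000 ≈ 7750 km².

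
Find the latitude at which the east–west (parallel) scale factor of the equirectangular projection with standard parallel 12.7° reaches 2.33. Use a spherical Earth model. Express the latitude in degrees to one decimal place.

In the equirectangular projection with standard parallel φ₀ = 12.7° (x = Rλ cos φ₀, y = Rφ), meridians are true-scale (h = 1) and the parallel scale is k = cos φ₀ / cos φ.
k = cos φ₀ / cos φ = 2.33  ⇒  cos φ = cos 12.7° / 2.33 = 0.4187.
φ = arccos(0.4187) ≈ 65.2°.

65.2°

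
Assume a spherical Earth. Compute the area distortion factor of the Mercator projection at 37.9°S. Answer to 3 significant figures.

For Mercator, h = k = sec φ (a conformal cylindrical projection has a single point scale, 1/cos φ).
Areal scale = k² = sec²φ = 1/cos²(37.9°) = 1/0.7891² = 1.606.

1.61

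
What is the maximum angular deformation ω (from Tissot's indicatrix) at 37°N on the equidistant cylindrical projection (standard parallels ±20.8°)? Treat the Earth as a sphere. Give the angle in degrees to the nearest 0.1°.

In the equirectangular projection with standard parallel φ₀ = 20.8° (x = Rλ cos φ₀, y = Rφ), meridians are true-scale (h = 1) and the parallel scale is k = cos φ₀ / cos φ.
At 37°: h = 1.000, k = 1.171; principal scales a = 1.171, b = 1.000.
sin(ω/2) = (a − b)/(a + b) = 0.1705/2.171 = 0.07857, so ω = 2 arcsin(0.07857) ≈ 9.0°.

9.0°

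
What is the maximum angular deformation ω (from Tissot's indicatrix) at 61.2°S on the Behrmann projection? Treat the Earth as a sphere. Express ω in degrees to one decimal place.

63.7°

Behrmann is a cylindrical equal-area projection with standard parallels at ±30°. For cylindrical equal-area with standard parallel φ₀, h = cos φ / cos φ₀ and k = cos φ₀ / cos φ, so h·k = 1.
At 61.2°: h = 0.5563, k = 1.798; principal scales a = 1.798, b = 0.5563.
sin(ω/2) = (a − b)/(a + b) = 1.241/2.354 = 0.5274, so ω = 2 arcsin(0.5274) ≈ 63.7°.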